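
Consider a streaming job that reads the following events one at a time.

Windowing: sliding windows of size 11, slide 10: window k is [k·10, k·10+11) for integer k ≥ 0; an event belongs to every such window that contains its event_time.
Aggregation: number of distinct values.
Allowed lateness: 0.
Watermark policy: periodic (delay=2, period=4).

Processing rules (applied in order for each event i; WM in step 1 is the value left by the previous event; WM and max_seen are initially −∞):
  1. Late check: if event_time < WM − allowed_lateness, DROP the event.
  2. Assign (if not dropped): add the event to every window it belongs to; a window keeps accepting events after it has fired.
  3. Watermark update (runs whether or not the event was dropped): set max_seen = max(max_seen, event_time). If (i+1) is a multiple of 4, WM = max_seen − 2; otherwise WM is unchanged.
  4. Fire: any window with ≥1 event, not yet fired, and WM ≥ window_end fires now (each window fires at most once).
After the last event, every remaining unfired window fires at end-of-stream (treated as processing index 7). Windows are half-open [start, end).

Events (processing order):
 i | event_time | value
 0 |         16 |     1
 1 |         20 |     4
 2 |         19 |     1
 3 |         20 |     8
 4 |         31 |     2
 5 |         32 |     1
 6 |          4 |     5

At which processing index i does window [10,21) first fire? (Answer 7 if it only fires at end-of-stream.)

i=0 t=16 v=1: → [10,21); WM=−∞
i=1 t=20 v=4: → [20,31),[10,21); WM=−∞
i=2 t=19 v=1: → [10,21); WM=−∞
i=3 t=20 v=8: → [20,31),[10,21); WM=18
i=4 t=31 v=2: → [30,41); WM=18
i=5 t=32 v=1: → [30,41); WM=18
i=6 t=4 v=5: DROP (t<18-0); WM=18

7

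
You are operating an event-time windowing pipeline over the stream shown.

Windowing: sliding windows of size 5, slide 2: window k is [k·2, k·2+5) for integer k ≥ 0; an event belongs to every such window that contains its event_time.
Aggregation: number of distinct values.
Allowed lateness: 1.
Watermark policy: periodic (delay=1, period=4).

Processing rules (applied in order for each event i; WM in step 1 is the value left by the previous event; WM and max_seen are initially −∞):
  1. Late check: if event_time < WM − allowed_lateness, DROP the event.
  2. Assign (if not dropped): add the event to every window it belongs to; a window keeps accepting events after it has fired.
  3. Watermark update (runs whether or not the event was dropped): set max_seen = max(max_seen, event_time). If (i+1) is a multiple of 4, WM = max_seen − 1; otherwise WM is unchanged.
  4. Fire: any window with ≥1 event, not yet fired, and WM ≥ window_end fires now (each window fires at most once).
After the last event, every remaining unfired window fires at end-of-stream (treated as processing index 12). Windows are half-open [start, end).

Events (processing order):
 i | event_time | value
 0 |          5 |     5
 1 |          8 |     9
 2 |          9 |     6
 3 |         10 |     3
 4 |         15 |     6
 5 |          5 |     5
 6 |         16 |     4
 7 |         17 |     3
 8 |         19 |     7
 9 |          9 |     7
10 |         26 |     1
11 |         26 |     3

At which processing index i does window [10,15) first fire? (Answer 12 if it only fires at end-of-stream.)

7

i=0 t=5 v=5: → [4,9),[2,7); WM=−∞
i=1 t=8 v=9: → [8,13),[6,11),[4,9); WM=−∞
i=2 t=9 v=6: → [8,13),[6,11); WM=−∞
i=3 t=10 v=3: → [10,15),[8,13),[6,11); WM=9; [2,7) fires=1 [4,9) fires=2
i=4 t=15 v=6: → [14,19),[12,17); WM=9
i=5 t=5 v=5: DROP (t<9-1); WM=9
i=6 t=16 v=4: → [16,21),[14,19),[12,17); WM=9
i=7 t=17 v=3: → [16,21),[14,19); WM=16; [6,11) fires=3 [8,13) fires=3 [10,15) fires=1
i=8 t=19 v=7: → [18,23),[16,21); WM=16
i=9 t=9 v=7: DROP (t<16-1); WM=16
i=10 t=26 v=1: → [26,31),[24,29),[22,27); WM=16
i=11 t=26 v=3: → [26,31),[24,29),[22,27); WM=25; [12,17) fires=2 [14,19) fires=3 [16,21) fires=3 [18,23) fires=1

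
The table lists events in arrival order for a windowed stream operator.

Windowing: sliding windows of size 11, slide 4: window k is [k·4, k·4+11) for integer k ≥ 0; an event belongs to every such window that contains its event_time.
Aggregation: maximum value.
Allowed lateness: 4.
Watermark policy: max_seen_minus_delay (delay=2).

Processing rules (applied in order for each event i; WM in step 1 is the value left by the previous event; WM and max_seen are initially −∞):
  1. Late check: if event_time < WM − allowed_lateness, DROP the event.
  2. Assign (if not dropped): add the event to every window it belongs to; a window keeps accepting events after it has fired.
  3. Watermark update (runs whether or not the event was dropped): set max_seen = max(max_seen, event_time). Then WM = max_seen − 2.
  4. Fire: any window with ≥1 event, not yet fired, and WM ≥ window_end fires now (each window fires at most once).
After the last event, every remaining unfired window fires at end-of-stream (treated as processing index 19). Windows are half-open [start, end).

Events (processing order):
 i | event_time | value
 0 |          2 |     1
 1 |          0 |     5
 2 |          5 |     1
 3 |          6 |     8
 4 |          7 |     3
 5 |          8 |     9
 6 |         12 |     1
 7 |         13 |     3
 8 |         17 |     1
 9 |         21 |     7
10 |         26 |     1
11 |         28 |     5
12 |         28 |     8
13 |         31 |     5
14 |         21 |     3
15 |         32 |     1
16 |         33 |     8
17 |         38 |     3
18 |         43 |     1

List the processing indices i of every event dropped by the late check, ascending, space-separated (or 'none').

i=0 t=2 v=1: → [0,11); WM=0
i=1 t=0 v=5: → [0,11); WM=0
i=2 t=5 v=1: → [4,15),[0,11); WM=3
i=3 t=6 v=8: → [4,15),[0,11); WM=4
i=4 t=7 v=3: → [4,15),[0,11); WM=5
i=5 t=8 v=9: → [8,19),[4,15),[0,11); WM=6
i=6 t=12 v=1: → [12,23),[8,19),[4,15); WM=10
i=7 t=13 v=3: → [12,23),[8,19),[4,15); WM=11; [0,11) fires=9
i=8 t=17 v=1: → [16,27),[12,23),[8,19); WM=15; [4,15) fires=9
i=9 t=21 v=7: → [20,31),[16,27),[12,23); WM=19; [8,19) fires=9
i=10 t=26 v=1: → [24,35),[20,31),[16,27); WM=24; [12,23) fires=7
i=11 t=28 v=5: → [28,39),[24,35),[20,31); WM=26
i=12 t=28 v=8: → [28,39),[24,35),[20,31); WM=26
i=13 t=31 v=5: → [28,39),[24,35); WM=29; [16,27) fires=7
i=14 t=21 v=3: DROP (t<29-4); WM=29
i=15 t=32 v=1: → [32,43),[28,39),[24,35); WM=30
i=16 t=33 v=8: → [32,43),[28,39),[24,35); WM=31; [20,31) fires=8
i=17 t=38 v=3: → [36,47),[32,43),[28,39); WM=36; [24,35) fires=8
i=18 t=43 v=1: → [40,51),[36,47); WM=41; [28,39) fires=8

14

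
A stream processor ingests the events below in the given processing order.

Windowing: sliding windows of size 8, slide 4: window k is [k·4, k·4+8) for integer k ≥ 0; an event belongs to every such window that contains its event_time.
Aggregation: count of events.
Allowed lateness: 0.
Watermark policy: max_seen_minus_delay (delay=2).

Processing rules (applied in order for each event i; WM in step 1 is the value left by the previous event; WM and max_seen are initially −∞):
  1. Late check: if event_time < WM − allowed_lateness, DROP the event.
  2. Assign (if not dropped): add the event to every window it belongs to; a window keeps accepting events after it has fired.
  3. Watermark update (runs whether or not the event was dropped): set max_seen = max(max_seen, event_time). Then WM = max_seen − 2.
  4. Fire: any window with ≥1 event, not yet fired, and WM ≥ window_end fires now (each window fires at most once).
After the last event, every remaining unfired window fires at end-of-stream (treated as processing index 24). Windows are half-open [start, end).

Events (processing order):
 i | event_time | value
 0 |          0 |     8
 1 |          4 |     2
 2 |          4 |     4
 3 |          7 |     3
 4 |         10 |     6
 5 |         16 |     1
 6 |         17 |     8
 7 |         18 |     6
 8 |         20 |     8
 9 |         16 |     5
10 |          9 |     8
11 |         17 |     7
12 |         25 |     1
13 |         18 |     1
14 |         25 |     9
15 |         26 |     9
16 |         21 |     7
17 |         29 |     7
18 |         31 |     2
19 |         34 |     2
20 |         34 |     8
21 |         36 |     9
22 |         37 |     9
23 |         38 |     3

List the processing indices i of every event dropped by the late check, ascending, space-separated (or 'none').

i=0 t=0 v=8: → [0,8); WM=-2
i=1 t=4 v=2: → [4,12),[0,8); WM=2
i=2 t=4 v=4: → [4,12),[0,8); WM=2
i=3 t=7 v=3: → [4,12),[0,8); WM=5
i=4 t=10 v=6: → [8,16),[4,12); WM=8; [0,8) fires=4
i=5 t=16 v=1: → [16,24),[12,20); WM=14; [4,12) fires=4
i=6 t=17 v=8: → [16,24),[12,20); WM=15
i=7 t=18 v=6: → [16,24),[12,20); WM=16; [8,16) fires=1
i=8 t=20 v=8: → [20,28),[16,24); WM=18
i=9 t=16 v=5: DROP (t<18-0); WM=18
i=10 t=9 v=8: DROP (t<18-0); WM=18
i=11 t=17 v=7: DROP (t<18-0); WM=18
i=12 t=25 v=1: → [24,32),[20,28); WM=23; [12,20) fires=3
i=13 t=18 v=1: DROP (t<23-0); WM=23
i=14 t=25 v=9: → [24,32),[20,28); WM=23
i=15 t=26 v=9: → [24,32),[20,28); WM=24; [16,24) fires=4
i=16 t=21 v=7: DROP (t<24-0); WM=24
i=17 t=29 v=7: → [28,36),[24,32); WM=27
i=18 t=31 v=2: → [28,36),[24,32); WM=29; [20,28) fires=4
i=19 t=34 v=2: → [32,40),[28,36); WM=32; [24,32) fires=5
i=20 t=34 v=8: → [32,40),[28,36); WM=32
i=21 t=36 v=9: → [36,44),[32,40); WM=34
i=22 t=37 v=9: → [36,44),[32,40); WM=35
i=23 t=38 v=3: → [36,44),[32,40); WM=36; [28,36) fires=4

9 10 11 13 16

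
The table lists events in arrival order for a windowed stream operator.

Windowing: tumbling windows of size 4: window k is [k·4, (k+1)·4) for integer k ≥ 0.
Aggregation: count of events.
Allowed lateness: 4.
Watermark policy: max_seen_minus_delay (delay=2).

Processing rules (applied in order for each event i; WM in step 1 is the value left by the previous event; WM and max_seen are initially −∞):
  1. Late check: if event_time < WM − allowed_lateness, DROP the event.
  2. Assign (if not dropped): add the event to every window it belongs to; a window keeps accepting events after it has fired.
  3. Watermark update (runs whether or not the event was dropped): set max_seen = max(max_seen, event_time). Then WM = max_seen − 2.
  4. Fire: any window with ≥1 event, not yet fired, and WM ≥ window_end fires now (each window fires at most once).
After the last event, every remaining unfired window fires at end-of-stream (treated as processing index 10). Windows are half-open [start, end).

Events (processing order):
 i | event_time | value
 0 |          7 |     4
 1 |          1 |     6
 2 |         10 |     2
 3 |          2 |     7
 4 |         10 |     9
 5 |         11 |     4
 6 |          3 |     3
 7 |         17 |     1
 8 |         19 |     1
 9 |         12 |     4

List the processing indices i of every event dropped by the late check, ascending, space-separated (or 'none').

3 6 9

i=0 t=7 v=4: → [4,8); WM=5
i=1 t=1 v=6: → [0,4); WM=5; [0,4) fires=1
i=2 t=10 v=2: → [8,12); WM=8; [4,8) fires=1
i=3 t=2 v=7: DROP (t<8-4); WM=8
i=4 t=10 v=9: → [8,12); WM=8
i=5 t=11 v=4: → [8,12); WM=9
i=6 t=3 v=3: DROP (t<9-4); WM=9
i=7 t=17 v=1: → [16,20); WM=15; [8,12) fires=3
i=8 t=19 v=1: → [16,20); WM=17
i=9 t=12 v=4: DROP (t<17-4); WM=17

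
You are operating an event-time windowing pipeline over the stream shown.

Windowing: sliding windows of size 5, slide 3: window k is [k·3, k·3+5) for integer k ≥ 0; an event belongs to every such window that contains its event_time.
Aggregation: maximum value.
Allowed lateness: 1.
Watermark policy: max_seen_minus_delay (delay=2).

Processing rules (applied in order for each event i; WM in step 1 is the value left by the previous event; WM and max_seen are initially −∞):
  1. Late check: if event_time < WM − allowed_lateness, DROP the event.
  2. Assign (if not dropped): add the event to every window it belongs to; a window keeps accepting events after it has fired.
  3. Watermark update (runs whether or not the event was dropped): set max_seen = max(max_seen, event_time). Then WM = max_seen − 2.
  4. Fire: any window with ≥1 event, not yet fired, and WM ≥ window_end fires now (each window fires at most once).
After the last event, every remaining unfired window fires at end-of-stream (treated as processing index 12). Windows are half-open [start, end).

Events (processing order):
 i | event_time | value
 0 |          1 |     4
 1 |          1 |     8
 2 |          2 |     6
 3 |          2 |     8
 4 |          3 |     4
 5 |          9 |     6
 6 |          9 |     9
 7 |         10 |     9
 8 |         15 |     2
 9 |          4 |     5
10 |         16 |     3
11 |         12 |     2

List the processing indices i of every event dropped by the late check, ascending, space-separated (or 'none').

9 11

i=0 t=1 v=4: → [0,5); WM=-1
i=1 t=1 v=8: → [0,5); WM=-1
i=2 t=2 v=6: → [0,5); WM=0
i=3 t=2 v=8: → [0,5); WM=0
i=4 t=3 v=4: → [3,8),[0,5); WM=1
i=5 t=9 v=6: → [9,14),[6,11); WM=7; [0,5) fires=8
i=6 t=9 v=9: → [9,14),[6,11); WM=7
i=7 t=10 v=9: → [9,14),[6,11); WM=8; [3,8) fires=4
i=8 t=15 v=2: → [15,20),[12,17); WM=13; [6,11) fires=9
i=9 t=4 v=5: DROP (t<13-1); WM=13
i=10 t=16 v=3: → [15,20),[12,17); WM=14; [9,14) fires=9
i=11 t=12 v=2: DROP (t<14-1); WM=14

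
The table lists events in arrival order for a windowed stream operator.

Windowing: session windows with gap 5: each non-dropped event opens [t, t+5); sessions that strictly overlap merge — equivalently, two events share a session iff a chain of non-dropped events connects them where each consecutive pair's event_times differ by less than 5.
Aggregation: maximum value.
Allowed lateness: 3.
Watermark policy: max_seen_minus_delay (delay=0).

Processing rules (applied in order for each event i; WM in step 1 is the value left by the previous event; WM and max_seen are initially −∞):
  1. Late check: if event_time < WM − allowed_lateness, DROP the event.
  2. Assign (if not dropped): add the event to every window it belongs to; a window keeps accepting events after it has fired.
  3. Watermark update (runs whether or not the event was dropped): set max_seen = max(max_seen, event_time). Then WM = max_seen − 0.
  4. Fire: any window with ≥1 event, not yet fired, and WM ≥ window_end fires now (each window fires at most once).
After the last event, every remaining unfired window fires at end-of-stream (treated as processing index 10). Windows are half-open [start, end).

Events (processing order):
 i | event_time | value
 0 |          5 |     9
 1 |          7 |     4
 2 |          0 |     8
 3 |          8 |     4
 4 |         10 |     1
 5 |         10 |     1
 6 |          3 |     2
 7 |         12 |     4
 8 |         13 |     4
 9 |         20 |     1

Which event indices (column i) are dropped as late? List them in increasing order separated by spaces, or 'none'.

i=0 t=5 v=9: → [5,10); WM=5
i=1 t=7 v=4: → [5,12); WM=7
i=2 t=0 v=8: DROP (t<7-3); WM=7
i=3 t=8 v=4: → [5,13); WM=8
i=4 t=10 v=1: → [5,15); WM=10
i=5 t=10 v=1: → [5,15); WM=10
i=6 t=3 v=2: DROP (t<10-3); WM=10
i=7 t=12 v=4: → [5,17); WM=12
i=8 t=13 v=4: → [5,18); WM=13
i=9 t=20 v=1: → [20,25); WM=20

2 6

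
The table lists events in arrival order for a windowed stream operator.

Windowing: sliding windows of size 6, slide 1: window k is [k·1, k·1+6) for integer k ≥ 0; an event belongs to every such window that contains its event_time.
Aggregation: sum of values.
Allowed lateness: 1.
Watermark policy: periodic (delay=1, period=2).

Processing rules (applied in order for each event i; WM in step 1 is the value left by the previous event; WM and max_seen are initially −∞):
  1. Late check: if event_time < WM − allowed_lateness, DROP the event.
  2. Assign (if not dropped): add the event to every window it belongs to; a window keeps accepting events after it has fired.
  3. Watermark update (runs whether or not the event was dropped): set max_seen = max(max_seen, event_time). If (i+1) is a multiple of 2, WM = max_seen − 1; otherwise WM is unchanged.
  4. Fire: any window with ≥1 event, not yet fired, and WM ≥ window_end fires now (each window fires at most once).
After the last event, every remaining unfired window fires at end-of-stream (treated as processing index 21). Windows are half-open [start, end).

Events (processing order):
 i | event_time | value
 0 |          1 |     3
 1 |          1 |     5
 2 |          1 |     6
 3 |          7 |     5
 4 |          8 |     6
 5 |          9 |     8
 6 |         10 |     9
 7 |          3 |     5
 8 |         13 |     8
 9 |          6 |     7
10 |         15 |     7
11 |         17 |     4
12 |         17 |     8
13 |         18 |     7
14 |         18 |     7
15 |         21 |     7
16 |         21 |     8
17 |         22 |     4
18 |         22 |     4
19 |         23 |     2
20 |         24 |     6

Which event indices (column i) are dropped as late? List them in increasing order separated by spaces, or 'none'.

7 9

i=0 t=1 v=3: → [1,7),[0,6); WM=−∞
i=1 t=1 v=5: → [1,7),[0,6); WM=0
i=2 t=1 v=6: → [1,7),[0,6); WM=0
i=3 t=7 v=5: → [7,13),[6,12),[5,11),[4,10),[3,9),[2,8); WM=6; [0,6) fires=14
i=4 t=8 v=6: → [8,14),[7,13),[6,12),[5,11),[4,10),[3,9); WM=6
i=5 t=9 v=8: → [9,15),[8,14),[7,13),[6,12),[5,11),[4,10); WM=8; [1,7) fires=14 [2,8) fires=5
i=6 t=10 v=9: → [10,16),[9,15),[8,14),[7,13),[6,12),[5,11); WM=8
i=7 t=3 v=5: DROP (t<8-1); WM=9; [3,9) fires=11
i=8 t=13 v=8: → [13,19),[12,18),[11,17),[10,16),[9,15),[8,14); WM=9
i=9 t=6 v=7: DROP (t<9-1); WM=12; [4,10) fires=19 [5,11) fires=28 [6,12) fires=28
i=10 t=15 v=7: → [15,21),[14,20),[13,19),[12,18),[11,17),[10,16); WM=12
i=11 t=17 v=4: → [17,23),[16,22),[15,21),[14,20),[13,19),[12,18); WM=16; [7,13) fires=28 [8,14) fires=31 [9,15) fires=25 [10,16) fires=24
i=12 t=17 v=8: → [17,23),[16,22),[15,21),[14,20),[13,19),[12,18); WM=16
i=13 t=18 v=7: → [18,24),[17,23),[16,22),[15,21),[14,20),[13,19); WM=17; [11,17) fires=15
i=14 t=18 v=7: → [18,24),[17,23),[16,22),[15,21),[14,20),[13,19); WM=17
i=15 t=21 v=7: → [21,27),[20,26),[19,25),[18,24),[17,23),[16,22); WM=20; [12,18) fires=27 [13,19) fires=41 [14,20) fires=33
i=16 t=21 v=8: → [21,27),[20,26),[19,25),[18,24),[17,23),[16,22); WM=20
i=17 t=22 v=4: → [22,28),[21,27),[20,26),[19,25),[18,24),[17,23); WM=21; [15,21) fires=33
i=18 t=22 v=4: → [22,28),[21,27),[20,26),[19,25),[18,24),[17,23); WM=21
i=19 t=23 v=2: → [23,29),[22,28),[21,27),[20,26),[19,25),[18,24); WM=22; [16,22) fires=41
i=20 t=24 v=6: → [24,30),[23,29),[22,28),[21,27),[20,26),[19,25); WM=22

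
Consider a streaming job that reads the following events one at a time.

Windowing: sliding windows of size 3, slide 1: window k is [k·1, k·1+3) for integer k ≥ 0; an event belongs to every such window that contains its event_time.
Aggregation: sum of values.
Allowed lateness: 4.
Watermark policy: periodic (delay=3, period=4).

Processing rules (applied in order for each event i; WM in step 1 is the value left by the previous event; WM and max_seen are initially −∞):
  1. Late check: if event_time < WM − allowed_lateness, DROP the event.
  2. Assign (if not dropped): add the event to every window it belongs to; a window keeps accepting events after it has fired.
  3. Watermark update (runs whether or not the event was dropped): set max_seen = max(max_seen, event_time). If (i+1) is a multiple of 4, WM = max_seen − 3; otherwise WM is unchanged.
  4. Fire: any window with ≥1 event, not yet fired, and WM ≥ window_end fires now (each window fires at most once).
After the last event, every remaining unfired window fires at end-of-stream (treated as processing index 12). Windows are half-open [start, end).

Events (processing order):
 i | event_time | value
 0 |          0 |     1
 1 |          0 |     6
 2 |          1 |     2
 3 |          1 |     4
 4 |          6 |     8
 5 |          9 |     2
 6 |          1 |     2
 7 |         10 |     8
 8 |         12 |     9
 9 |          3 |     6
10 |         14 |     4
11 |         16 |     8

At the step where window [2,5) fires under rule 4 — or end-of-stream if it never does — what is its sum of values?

6

i=0 t=0 v=1: → [0,3); WM=−∞
i=1 t=0 v=6: → [0,3); WM=−∞
i=2 t=1 v=2: → [1,4),[0,3); WM=−∞
i=3 t=1 v=4: → [1,4),[0,3); WM=-2
i=4 t=6 v=8: → [6,9),[5,8),[4,7); WM=-2
i=5 t=9 v=2: → [9,12),[8,11),[7,10); WM=-2
i=6 t=1 v=2: → [1,4),[0,3); WM=-2
i=7 t=10 v=8: → [10,13),[9,12),[8,11); WM=7; [0,3) fires=15 [1,4) fires=8 [4,7) fires=8
i=8 t=12 v=9: → [12,15),[11,14),[10,13); WM=7
i=9 t=3 v=6: → [3,6),[2,5),[1,4); WM=7; [2,5) fires=6 [3,6) fires=6
i=10 t=14 v=4: → [14,17),[13,16),[12,15); WM=7
i=11 t=16 v=8: → [16,19),[15,18),[14,17); WM=13; [5,8) fires=8 [6,9) fires=8 [7,10) fires=2 [8,11) fires=10 [9,12) fires=10 [10,13) fires=17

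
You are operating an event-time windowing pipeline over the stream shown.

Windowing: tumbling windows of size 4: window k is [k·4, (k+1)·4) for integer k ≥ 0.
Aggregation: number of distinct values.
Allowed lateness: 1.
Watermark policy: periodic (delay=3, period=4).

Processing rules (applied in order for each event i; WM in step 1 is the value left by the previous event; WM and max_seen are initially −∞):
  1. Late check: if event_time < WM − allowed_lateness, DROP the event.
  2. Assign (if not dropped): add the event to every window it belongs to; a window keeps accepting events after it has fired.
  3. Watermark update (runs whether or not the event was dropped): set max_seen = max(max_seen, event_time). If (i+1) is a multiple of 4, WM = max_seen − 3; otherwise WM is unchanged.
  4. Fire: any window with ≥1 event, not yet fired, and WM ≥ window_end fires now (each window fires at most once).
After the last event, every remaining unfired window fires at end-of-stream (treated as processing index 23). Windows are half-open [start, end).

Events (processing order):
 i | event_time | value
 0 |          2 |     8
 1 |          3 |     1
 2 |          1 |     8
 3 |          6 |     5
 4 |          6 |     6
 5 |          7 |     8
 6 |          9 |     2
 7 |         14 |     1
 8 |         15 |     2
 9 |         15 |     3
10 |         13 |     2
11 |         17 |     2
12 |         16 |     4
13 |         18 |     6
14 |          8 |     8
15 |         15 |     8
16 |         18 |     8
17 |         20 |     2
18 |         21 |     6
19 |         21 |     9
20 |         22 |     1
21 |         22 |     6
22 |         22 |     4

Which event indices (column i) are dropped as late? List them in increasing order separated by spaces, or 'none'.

14

i=0 t=2 v=8: → [0,4); WM=−∞
i=1 t=3 v=1: → [0,4); WM=−∞
i=2 t=1 v=8: → [0,4); WM=−∞
i=3 t=6 v=5: → [4,8); WM=3
i=4 t=6 v=6: → [4,8); WM=3
i=5 t=7 v=8: → [4,8); WM=3
i=6 t=9 v=2: → [8,12); WM=3
i=7 t=14 v=1: → [12,16); WM=11; [0,4) fires=2 [4,8) fires=3
i=8 t=15 v=2: → [12,16); WM=11
i=9 t=15 v=3: → [12,16); WM=11
i=10 t=13 v=2: → [12,16); WM=11
i=11 t=17 v=2: → [16,20); WM=14; [8,12) fires=1
i=12 t=16 v=4: → [16,20); WM=14
i=13 t=18 v=6: → [16,20); WM=14
i=14 t=8 v=8: DROP (t<14-1); WM=14
i=15 t=15 v=8: → [12,16); WM=15
i=16 t=18 v=8: → [16,20); WM=15
i=17 t=20 v=2: → [20,24); WM=15
i=18 t=21 v=6: → [20,24); WM=15
i=19 t=21 v=9: → [20,24); WM=18; [12,16) fires=4
i=20 t=22 v=1: → [20,24); WM=18
i=21 t=22 v=6: → [20,24); WM=18
i=22 t=22 v=4: → [20,24); WM=18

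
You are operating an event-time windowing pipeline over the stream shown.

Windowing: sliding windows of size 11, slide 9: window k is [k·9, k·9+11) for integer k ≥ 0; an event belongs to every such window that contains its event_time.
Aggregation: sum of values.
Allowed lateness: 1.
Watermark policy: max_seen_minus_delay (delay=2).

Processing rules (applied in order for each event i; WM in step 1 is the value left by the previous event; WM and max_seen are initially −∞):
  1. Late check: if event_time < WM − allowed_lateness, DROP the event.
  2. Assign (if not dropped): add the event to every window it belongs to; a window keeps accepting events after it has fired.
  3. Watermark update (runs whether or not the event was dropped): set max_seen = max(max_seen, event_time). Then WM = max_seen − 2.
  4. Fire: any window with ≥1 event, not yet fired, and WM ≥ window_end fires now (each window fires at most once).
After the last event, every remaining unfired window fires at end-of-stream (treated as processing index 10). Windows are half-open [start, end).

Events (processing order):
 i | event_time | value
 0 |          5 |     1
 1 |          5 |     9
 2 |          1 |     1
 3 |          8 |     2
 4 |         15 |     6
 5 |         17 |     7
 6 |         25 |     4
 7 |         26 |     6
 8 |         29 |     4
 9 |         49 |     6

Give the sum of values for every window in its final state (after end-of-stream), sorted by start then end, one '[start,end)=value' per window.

i=0 t=5 v=1: → [0,11); WM=3
i=1 t=5 v=9: → [0,11); WM=3
i=2 t=1 v=1: DROP (t<3-1); WM=3
i=3 t=8 v=2: → [0,11); WM=6
i=4 t=15 v=6: → [9,20); WM=13; [0,11) fires=12
i=5 t=17 v=7: → [9,20); WM=15
i=6 t=25 v=4: → [18,29); WM=23; [9,20) fires=13
i=7 t=26 v=6: → [18,29); WM=24
i=8 t=29 v=4: → [27,38); WM=27
i=9 t=49 v=6: → [45,56); WM=47; [18,29) fires=10 [27,38) fires=4

[0,11)=12 [9,20)=13 [18,29)=10 [27,38)=4 [45,56)=6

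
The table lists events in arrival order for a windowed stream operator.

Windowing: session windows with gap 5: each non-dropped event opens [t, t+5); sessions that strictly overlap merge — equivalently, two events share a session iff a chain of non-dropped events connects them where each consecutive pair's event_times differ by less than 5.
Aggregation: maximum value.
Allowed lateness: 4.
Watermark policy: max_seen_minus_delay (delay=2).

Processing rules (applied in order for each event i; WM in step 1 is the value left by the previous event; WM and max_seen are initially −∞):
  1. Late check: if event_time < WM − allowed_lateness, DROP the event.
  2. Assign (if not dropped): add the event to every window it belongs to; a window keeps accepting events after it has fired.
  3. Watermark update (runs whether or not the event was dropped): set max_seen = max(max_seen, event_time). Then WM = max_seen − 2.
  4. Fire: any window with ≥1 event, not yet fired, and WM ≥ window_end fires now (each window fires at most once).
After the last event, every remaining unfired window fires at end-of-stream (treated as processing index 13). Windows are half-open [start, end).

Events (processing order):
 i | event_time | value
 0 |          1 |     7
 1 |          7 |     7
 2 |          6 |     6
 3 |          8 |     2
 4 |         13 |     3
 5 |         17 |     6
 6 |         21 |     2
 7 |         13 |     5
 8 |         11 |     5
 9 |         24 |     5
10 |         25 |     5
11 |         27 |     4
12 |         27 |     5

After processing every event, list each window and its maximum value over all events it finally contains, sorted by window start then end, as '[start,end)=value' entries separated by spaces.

i=0 t=1 v=7: → [1,6); WM=-1
i=1 t=7 v=7: → [7,12); WM=5
i=2 t=6 v=6: → [6,12); WM=5
i=3 t=8 v=2: → [6,13); WM=6
i=4 t=13 v=3: → [13,18); WM=11
i=5 t=17 v=6: → [13,22); WM=15
i=6 t=21 v=2: → [13,26); WM=19
i=7 t=13 v=5: DROP (t<19-4); WM=19
i=8 t=11 v=5: DROP (t<19-4); WM=19
i=9 t=24 v=5: → [13,29); WM=22
i=10 t=25 v=5: → [13,30); WM=23
i=11 t=27 v=4: → [13,32); WM=25
i=12 t=27 v=5: → [13,32); WM=25

[1,6)=7 [6,13)=7 [13,32)=6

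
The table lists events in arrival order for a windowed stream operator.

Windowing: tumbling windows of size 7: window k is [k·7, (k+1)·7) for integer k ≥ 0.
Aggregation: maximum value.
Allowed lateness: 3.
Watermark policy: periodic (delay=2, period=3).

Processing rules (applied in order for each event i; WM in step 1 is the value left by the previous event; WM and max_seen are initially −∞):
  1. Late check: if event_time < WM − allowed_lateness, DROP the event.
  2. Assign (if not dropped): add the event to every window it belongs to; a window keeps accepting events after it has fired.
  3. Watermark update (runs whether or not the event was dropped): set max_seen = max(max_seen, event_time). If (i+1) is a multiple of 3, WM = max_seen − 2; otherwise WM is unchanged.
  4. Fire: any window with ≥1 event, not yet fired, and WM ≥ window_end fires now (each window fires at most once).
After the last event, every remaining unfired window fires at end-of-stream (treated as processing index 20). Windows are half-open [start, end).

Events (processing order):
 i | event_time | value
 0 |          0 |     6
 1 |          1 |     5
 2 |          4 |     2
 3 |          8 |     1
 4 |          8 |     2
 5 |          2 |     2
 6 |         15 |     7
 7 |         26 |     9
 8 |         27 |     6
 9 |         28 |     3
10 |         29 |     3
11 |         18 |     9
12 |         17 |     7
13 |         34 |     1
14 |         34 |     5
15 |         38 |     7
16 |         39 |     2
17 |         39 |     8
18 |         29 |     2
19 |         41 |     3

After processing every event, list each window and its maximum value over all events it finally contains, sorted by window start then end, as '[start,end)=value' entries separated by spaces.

[0,7)=6 [7,14)=2 [14,21)=7 [21,28)=9 [28,35)=5 [35,42)=8

i=0 t=0 v=6: → [0,7); WM=−∞
i=1 t=1 v=5: → [0,7); WM=−∞
i=2 t=4 v=2: → [0,7); WM=2
i=3 t=8 v=1: → [7,14); WM=2
i=4 t=8 v=2: → [7,14); WM=2
i=5 t=2 v=2: → [0,7); WM=6
i=6 t=15 v=7: → [14,21); WM=6
i=7 t=26 v=9: → [21,28); WM=6
i=8 t=27 v=6: → [21,28); WM=25; [0,7) fires=6 [7,14) fires=2 [14,21) fires=7
i=9 t=28 v=3: → [28,35); WM=25
i=10 t=29 v=3: → [28,35); WM=25
i=11 t=18 v=9: DROP (t<25-3); WM=27
i=12 t=17 v=7: DROP (t<27-3); WM=27
i=13 t=34 v=1: → [28,35); WM=27
i=14 t=34 v=5: → [28,35); WM=32; [21,28) fires=9
i=15 t=38 v=7: → [35,42); WM=32
i=16 t=39 v=2: → [35,42); WM=32
i=17 t=39 v=8: → [35,42); WM=37; [28,35) fires=5
i=18 t=29 v=2: DROP (t<37-3); WM=37
i=19 t=41 v=3: → [35,42); WM=37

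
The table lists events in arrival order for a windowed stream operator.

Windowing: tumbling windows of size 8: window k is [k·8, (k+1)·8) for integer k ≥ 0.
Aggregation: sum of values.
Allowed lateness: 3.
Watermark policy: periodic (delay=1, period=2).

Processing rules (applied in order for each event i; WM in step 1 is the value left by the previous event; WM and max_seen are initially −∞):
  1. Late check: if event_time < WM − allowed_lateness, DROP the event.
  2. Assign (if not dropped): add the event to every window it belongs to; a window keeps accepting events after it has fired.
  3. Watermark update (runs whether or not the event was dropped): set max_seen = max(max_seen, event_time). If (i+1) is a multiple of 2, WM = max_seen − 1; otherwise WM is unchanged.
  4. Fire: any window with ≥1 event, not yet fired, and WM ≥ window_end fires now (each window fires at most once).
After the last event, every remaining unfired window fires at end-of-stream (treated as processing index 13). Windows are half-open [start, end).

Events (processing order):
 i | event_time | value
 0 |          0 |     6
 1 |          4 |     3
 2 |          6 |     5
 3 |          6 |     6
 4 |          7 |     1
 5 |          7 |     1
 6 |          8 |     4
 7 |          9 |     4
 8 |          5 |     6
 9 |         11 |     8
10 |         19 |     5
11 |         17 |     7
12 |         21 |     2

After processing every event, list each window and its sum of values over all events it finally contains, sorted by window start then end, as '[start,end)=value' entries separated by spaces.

i=0 t=0 v=6: → [0,8); WM=−∞
i=1 t=4 v=3: → [0,8); WM=3
i=2 t=6 v=5: → [0,8); WM=3
i=3 t=6 v=6: → [0,8); WM=5
i=4 t=7 v=1: → [0,8); WM=5
i=5 t=7 v=1: → [0,8); WM=6
i=6 t=8 v=4: → [8,16); WM=6
i=7 t=9 v=4: → [8,16); WM=8; [0,8) fires=22
i=8 t=5 v=6: → [0,8); WM=8
i=9 t=11 v=8: → [8,16); WM=10
i=10 t=19 v=5: → [16,24); WM=10
i=11 t=17 v=7: → [16,24); WM=18; [8,16) fires=16
i=12 t=21 v=2: → [16,24); WM=18

[0,8)=28 [8,16)=16 [16,24)=14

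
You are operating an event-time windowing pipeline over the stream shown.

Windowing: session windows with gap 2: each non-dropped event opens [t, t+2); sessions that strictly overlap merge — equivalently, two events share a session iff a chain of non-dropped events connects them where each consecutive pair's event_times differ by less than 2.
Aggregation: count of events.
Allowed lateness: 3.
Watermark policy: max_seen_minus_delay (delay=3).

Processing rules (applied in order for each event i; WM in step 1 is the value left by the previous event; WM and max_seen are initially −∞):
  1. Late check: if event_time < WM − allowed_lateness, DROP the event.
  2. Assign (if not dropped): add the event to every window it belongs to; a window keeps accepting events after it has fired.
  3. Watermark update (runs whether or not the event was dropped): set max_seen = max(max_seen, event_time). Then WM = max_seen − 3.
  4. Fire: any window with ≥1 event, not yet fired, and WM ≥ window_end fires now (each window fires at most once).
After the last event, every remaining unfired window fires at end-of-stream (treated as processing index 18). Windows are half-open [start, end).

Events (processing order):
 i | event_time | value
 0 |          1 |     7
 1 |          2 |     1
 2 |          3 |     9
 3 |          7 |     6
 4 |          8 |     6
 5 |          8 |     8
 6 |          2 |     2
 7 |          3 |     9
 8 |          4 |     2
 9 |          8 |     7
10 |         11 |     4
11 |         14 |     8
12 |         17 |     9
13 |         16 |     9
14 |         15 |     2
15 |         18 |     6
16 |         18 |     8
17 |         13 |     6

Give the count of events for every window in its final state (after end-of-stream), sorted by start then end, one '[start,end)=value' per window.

i=0 t=1 v=7: → [1,3); WM=-2
i=1 t=2 v=1: → [1,4); WM=-1
i=2 t=3 v=9: → [1,5); WM=0
i=3 t=7 v=6: → [7,9); WM=4
i=4 t=8 v=6: → [7,10); WM=5
i=5 t=8 v=8: → [7,10); WM=5
i=6 t=2 v=2: → [1,5); WM=5
i=7 t=3 v=9: → [1,5); WM=5
i=8 t=4 v=2: → [1,6); WM=5
i=9 t=8 v=7: → [7,10); WM=5
i=10 t=11 v=4: → [11,13); WM=8
i=11 t=14 v=8: → [14,16); WM=11
i=12 t=17 v=9: → [17,19); WM=14
i=13 t=16 v=9: → [16,19); WM=14
i=14 t=15 v=2: → [14,19); WM=14
i=15 t=18 v=6: → [14,20); WM=15
i=16 t=18 v=8: → [14,20); WM=15
i=17 t=13 v=6: → [13,20); WM=15

[1,6)=6 [7,10)=4 [11,13)=1 [13,20)=7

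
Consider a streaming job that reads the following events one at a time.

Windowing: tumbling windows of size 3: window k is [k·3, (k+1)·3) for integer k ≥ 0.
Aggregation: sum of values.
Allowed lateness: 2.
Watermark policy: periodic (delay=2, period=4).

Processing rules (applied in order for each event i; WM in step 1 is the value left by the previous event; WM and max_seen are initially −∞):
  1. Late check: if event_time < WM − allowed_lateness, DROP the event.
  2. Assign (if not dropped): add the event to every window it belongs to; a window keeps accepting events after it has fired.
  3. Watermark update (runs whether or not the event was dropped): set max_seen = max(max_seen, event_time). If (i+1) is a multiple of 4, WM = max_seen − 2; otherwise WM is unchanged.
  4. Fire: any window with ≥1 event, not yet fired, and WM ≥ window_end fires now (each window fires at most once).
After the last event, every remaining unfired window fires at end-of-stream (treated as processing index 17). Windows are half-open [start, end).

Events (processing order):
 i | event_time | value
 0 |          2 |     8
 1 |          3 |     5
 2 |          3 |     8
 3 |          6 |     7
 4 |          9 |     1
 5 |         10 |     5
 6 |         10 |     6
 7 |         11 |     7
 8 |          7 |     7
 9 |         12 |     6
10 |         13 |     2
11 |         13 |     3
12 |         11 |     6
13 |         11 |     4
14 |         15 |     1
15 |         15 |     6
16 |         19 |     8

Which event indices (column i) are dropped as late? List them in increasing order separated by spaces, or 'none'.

none

i=0 t=2 v=8: → [0,3); WM=−∞
i=1 t=3 v=5: → [3,6); WM=−∞
i=2 t=3 v=8: → [3,6); WM=−∞
i=3 t=6 v=7: → [6,9); WM=4; [0,3) fires=8
i=4 t=9 v=1: → [9,12); WM=4
i=5 t=10 v=5: → [9,12); WM=4
i=6 t=10 v=6: → [9,12); WM=4
i=7 t=11 v=7: → [9,12); WM=9; [3,6) fires=13 [6,9) fires=7
i=8 t=7 v=7: → [6,9); WM=9
i=9 t=12 v=6: → [12,15); WM=9
i=10 t=13 v=2: → [12,15); WM=9
i=11 t=13 v=3: → [12,15); WM=11
i=12 t=11 v=6: → [9,12); WM=11
i=13 t=11 v=4: → [9,12); WM=11
i=14 t=15 v=1: → [15,18); WM=11
i=15 t=15 v=6: → [15,18); WM=13; [9,12) fires=29
i=16 t=19 v=8: → [18,21); WM=13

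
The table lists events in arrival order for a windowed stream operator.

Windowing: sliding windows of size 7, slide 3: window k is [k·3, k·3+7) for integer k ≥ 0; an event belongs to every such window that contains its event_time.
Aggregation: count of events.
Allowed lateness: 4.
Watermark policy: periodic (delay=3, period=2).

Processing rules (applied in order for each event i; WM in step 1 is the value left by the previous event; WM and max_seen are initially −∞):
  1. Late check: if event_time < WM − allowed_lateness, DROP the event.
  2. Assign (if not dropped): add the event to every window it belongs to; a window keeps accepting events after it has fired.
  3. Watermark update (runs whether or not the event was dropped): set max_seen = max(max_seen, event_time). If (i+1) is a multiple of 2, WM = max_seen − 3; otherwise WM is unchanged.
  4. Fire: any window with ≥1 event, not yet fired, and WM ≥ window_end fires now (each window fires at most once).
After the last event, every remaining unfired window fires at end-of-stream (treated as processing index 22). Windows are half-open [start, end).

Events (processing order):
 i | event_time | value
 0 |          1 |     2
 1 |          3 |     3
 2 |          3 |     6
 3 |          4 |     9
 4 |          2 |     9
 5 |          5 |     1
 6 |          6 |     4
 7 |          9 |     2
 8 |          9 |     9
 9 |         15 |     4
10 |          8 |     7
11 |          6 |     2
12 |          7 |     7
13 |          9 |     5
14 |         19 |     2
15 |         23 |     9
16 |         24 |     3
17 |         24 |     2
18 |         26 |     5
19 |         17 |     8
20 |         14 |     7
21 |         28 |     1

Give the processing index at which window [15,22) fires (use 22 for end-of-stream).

i=0 t=1 v=2: → [0,7); WM=−∞
i=1 t=3 v=3: → [3,10),[0,7); WM=0
i=2 t=3 v=6: → [3,10),[0,7); WM=0
i=3 t=4 v=9: → [3,10),[0,7); WM=1
i=4 t=2 v=9: → [0,7); WM=1
i=5 t=5 v=1: → [3,10),[0,7); WM=2
i=6 t=6 v=4: → [6,13),[3,10),[0,7); WM=2
i=7 t=9 v=2: → [9,16),[6,13),[3,10); WM=6
i=8 t=9 v=9: → [9,16),[6,13),[3,10); WM=6
i=9 t=15 v=4: → [15,22),[12,19),[9,16); WM=12; [0,7) fires=7 [3,10) fires=7
i=10 t=8 v=7: → [6,13),[3,10); WM=12
i=11 t=6 v=2: DROP (t<12-4); WM=12
i=12 t=7 v=7: DROP (t<12-4); WM=12
i=13 t=9 v=5: → [9,16),[6,13),[3,10); WM=12
i=14 t=19 v=2: → [18,25),[15,22); WM=12
i=15 t=23 v=9: → [21,28),[18,25); WM=20; [6,13) fires=5 [9,16) fires=4 [12,19) fires=1
i=16 t=24 v=3: → [24,31),[21,28),[18,25); WM=20
i=17 t=24 v=2: → [24,31),[21,28),[18,25); WM=21
i=18 t=26 v=5: → [24,31),[21,28); WM=21
i=19 t=17 v=8: → [15,22),[12,19); WM=23; [15,22) fires=3
i=20 t=14 v=7: DROP (t<23-4); WM=23
i=21 t=28 v=1: → [27,34),[24,31); WM=25; [18,25) fires=4

19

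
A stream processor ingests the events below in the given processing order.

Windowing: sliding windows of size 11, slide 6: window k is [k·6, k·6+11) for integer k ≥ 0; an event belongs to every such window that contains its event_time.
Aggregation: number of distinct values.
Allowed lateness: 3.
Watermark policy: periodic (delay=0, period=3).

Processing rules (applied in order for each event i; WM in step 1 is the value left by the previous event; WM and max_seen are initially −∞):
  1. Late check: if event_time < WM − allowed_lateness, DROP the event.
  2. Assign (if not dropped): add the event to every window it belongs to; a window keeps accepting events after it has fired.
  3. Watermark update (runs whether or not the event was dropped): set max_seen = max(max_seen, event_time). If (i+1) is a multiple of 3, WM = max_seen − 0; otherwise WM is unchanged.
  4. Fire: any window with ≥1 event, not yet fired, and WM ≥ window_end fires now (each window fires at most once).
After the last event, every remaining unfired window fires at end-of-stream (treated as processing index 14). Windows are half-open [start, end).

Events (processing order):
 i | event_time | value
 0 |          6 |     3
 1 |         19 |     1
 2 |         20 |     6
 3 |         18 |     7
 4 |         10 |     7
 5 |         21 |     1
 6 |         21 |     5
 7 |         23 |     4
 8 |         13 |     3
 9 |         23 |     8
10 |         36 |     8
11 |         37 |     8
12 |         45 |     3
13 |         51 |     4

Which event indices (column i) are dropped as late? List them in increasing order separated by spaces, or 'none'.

i=0 t=6 v=3: → [6,17),[0,11); WM=−∞
i=1 t=19 v=1: → [18,29),[12,23); WM=−∞
i=2 t=20 v=6: → [18,29),[12,23); WM=20; [0,11) fires=1 [6,17) fires=1
i=3 t=18 v=7: → [18,29),[12,23); WM=20
i=4 t=10 v=7: DROP (t<20-3); WM=20
i=5 t=21 v=1: → [18,29),[12,23); WM=21
i=6 t=21 v=5: → [18,29),[12,23); WM=21
i=7 t=23 v=4: → [18,29); WM=21
i=8 t=13 v=3: DROP (t<21-3); WM=23; [12,23) fires=4
i=9 t=23 v=8: → [18,29); WM=23
i=10 t=36 v=8: → [36,47),[30,41); WM=23
i=11 t=37 v=8: → [36,47),[30,41); WM=37; [18,29) fires=6
i=12 t=45 v=3: → [42,53),[36,47); WM=37
i=13 t=51 v=4: → [48,59),[42,53); WM=37

4 8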